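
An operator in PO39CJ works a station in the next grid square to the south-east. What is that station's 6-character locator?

Longitude subsquare c = 2; +1 → 3 = d.
Latitude subsquare j = 9; −1 → 8 = i.

PO39di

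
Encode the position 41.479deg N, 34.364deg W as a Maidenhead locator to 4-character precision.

HN21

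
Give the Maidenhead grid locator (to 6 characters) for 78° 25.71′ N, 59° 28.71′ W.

Shift to the Maidenhead origin (180°W, 90°S): lon 120.5215, lat 168.4285.
Field: 120.5215/20 → 6 → G, 168.4285/10 → 16 → Q; chars GQ.
Square: 0.5215/2 → 0, 8.4285/1 → 8; chars 08.
Subsquare: 0.5215/0.0833333 → 6 → g, 0.4285/0.0416667 → 10 → k; chars gk.

GQ08gk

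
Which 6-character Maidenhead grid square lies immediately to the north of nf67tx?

Latitude subsquare x = 23; +1 → 24, wraps to 0 = a, carry into square.
Latitude square 7; +1 → 8.
The longitude characters are unchanged.

NF68ta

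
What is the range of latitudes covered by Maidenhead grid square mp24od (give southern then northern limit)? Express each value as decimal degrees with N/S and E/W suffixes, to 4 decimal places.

64.1250° N, 64.1667° N

Field M=12, P=15: +12·20° lon, +15·10° lat → SW at lon 60°, lat 60°.
Square 2, 4: +2·2° lon, +4·1° lat → SW at lon 64°, lat 64°.
Subsquare o=14, d=3: +14·0.0833333° lon, +3·0.0416667° lat → SW at lon 65.1667°, lat 64.125°.
Cell spans 0.0833333° lon × 0.0416667° lat.
south 64.1250° N, north 64.1667° N.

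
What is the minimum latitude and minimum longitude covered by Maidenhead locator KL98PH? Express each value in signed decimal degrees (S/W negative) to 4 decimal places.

Field K=10, L=11: +10·20° lon, +11·10° lat → SW at lon 20°, lat 20°.
Square 9, 8: +9·2° lon, +8·1° lat → SW at lon 38°, lat 28°.
Subsquare p=15, h=7: +15·0.0833333° lon, +7·0.0416667° lat → SW at lon 39.25°, lat 28.2917°.
latitude 28.2917, longitude 39.2500.

28.2917, 39.2500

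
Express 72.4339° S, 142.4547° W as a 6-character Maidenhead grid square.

BB87sn

Shift to the Maidenhead origin (180°W, 90°S): lon 37.5453, lat 17.5661.
Field (20°×10°, letters A–R): lon ⌊37.5453/20⌋ = 1 → B; lat ⌊17.5661/10⌋ = 1 → B.
Square (2°×1°, digits 0–9): lon ⌊17.5453/2⌋ = 8; lat ⌊7.5661/1⌋ = 7.
Subsquare (5′×2.5′, letters a–x): lon ⌊1.5453/0.0833333⌋ = 18 → s; lat ⌊0.5661/0.0416667⌋ = 13 → n.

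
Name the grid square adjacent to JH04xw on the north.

JH04xx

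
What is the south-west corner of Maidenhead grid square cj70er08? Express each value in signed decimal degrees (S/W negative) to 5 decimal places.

0.74167, -125.66667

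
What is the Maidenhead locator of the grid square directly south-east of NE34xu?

Longitude subsquare x = 23; +1 → 24, wraps to 0 = a, carry into square.
Longitude square 3; +1 → 4.
Latitude subsquare u = 20; −1 → 19 = t.

NE44at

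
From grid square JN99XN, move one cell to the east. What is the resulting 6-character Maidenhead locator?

Longitude subsquare x = 23; +1 → 24, wraps to 0 = a, carry into square.
Longitude square 9; +1 → 10, wraps to 0, carry into field.
Longitude field J = 9; +1 → 10 = K.
The latitude characters are unchanged.

KN09an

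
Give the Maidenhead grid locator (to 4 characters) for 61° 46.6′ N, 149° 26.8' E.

QP41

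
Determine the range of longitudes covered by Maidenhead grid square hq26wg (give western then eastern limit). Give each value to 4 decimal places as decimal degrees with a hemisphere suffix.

34.1667° W, 34.0833° W

Field H=7, Q=16: +7·20° lon, +16·10° lat → SW at lon -40°, lat 70°.
Square 2, 6: +2·2° lon, +6·1° lat → SW at lon -36°, lat 76°.
Subsquare w=22, g=6: +22·0.0833333° lon, +6·0.0416667° lat → SW at lon -34.1667°, lat 76.25°.
Cell spans 0.0833333° lon × 0.0416667° lat.
west 34.1667° W, east 34.0833° W.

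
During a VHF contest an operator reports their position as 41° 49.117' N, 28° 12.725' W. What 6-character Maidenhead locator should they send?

HN51vt

Offset from 180°W / 90°S: lon 151.7879°, lat 131.8186°.
Field (20°×10°, letters A–R): 151.7879/20 → 7 → H, 131.8186/10 → 13 → N; chars HN.
Square (2°×1°, digits 0–9): 11.7879/2 → 5, 1.8186/1 → 1; chars 51.
Subsquare (5′×2.5′, letters a–x): 1.7879/0.0833333 → 21 → v, 0.8186/0.0416667 → 19 → t; chars vt.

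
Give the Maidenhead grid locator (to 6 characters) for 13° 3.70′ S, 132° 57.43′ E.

PH66lw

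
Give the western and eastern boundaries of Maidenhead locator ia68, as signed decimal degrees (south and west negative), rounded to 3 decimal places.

-8.000, -6.000

Field I=8, A=0: +8·20° lon, +0·10° lat → SW at lon -20°, lat -90°.
Square 6, 8: +6·2° lon, +8·1° lat → SW at lon -8°, lat -82°.
Cell spans 2° lon × 1° lat.
west -8.000, east -6.000.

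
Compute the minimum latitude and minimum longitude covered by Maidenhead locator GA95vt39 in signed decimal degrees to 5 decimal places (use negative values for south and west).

Field G=6, A=0: +6·20° lon, +0·10° lat → SW at lon -60°, lat -90°.
Square 9, 5: +9·2° lon, +5·1° lat → SW at lon -42°, lat -85°.
Subsquare v=21, t=19: +21·0.0833333° lon, +19·0.0416667° lat → SW at lon -40.25°, lat -84.2083°.
Extended square 3, 9: +3·0.00833333° lon, +9·0.00416667° lat → SW at lon -40.225°, lat -84.1708°.
latitude -84.17083, longitude -40.22500.

-84.17083, -40.22500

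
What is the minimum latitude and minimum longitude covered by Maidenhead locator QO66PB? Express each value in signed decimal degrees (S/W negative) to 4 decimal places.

Field Q=16, O=14: +16·20° lon, +14·10° lat → SW at lon 140°, lat 50°.
Square 6, 6: +6·2° lon, +6·1° lat → SW at lon 152°, lat 56°.
Subsquare p=15, b=1: +15·0.0833333° lon, +1·0.0416667° lat → SW at lon 153.25°, lat 56.0417°.
latitude 56.0417, longitude 153.2500.

56.0417, 153.2500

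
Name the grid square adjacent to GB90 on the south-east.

HA09

Longitude square 9; +1 → 10, wraps to 0, carry into field.
Longitude field G = 6; +1 → 7 = H.
Latitude square 0; −1 → -1, wraps to 9, carry into field.
Latitude field B = 1; −1 → 0 = A.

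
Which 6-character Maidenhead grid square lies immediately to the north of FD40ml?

FD40mm

Latitude subsquare l = 11; +1 → 12 = m.
The longitude characters are unchanged.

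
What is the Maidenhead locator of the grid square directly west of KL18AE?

KL08xe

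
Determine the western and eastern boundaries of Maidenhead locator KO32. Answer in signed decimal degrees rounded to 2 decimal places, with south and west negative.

Field K=10, O=14: +10·20° lon, +14·10° lat → SW at lon 20°, lat 50°.
Square 3, 2: +3·2° lon, +2·1° lat → SW at lon 26°, lat 52°.
Cell spans 2° lon × 1° lat.
west 26.00, east 28.00.

26.00, 28.00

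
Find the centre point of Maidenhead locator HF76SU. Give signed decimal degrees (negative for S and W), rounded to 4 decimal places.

Field H=7, F=5: +7·20° lon, +5·10° lat → SW at lon -40°, lat -40°.
Square 7, 6: +7·2° lon, +6·1° lat → SW at lon -26°, lat -34°.
Subsquare s=18, u=20: +18·0.0833333° lon, +20·0.0416667° lat → SW at lon -24.5°, lat -33.1667°.
Cell spans 0.0833333° lon × 0.0416667° lat. Centre is SW corner plus half of each.
latitude -33.1458, longitude -24.4583.

-33.1458, -24.4583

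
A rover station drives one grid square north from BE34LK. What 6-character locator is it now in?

BE34ll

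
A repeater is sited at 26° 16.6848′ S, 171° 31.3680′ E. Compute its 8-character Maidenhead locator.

RG53sr23

Add 180° to longitude and 90° to latitude: 351.52280, 63.72192.
Field: lon ⌊351.52280/20⌋ = 17 → R; lat ⌊63.72192/10⌋ = 6 → G.
Square: lon ⌊11.52280/2⌋ = 5; lat ⌊3.72192/1⌋ = 3.
Subsquare: lon ⌊1.52280/0.0833333⌋ = 18 → s; lat ⌊0.72192/0.0416667⌋ = 17 → r.
Extended square: lon ⌊0.02280/0.00833333⌋ = 2; lat ⌊0.01359/0.00416667⌋ = 3.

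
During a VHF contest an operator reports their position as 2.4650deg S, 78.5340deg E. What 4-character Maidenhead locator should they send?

Add 180° to longitude and 90° to latitude: 258.53, 87.53.
Field (20°×10°, letters A–R): lon ⌊258.53/20⌋ = 12 → M; lat ⌊87.53/10⌋ = 8 → I.
Square (2°×1°, digits 0–9): lon ⌊18.53/2⌋ = 9; lat ⌊7.53/1⌋ = 7.

MI97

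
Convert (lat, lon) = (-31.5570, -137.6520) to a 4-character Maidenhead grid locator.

CF18

Shift to the Maidenhead origin (180°W, 90°S): lon 42.35, lat 58.44.
Field: lon ⌊42.35/20⌋ = 2 → C; lat ⌊58.44/10⌋ = 5 → F.
Square: lon ⌊2.35/2⌋ = 1; lat ⌊8.44/1⌋ = 8.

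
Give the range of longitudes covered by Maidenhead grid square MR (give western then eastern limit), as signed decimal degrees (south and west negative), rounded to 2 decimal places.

Field M=12, R=17: +12·20° lon, +17·10° lat → SW at lon 60°, lat 80°.
Cell spans 20° lon × 10° lat.
west 60.00, east 80.00.

60.00, 80.00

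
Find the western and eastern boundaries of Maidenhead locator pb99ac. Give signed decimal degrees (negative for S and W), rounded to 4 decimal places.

138.0000, 138.0833

Field P=15, B=1: +15·20° lon, +1·10° lat → SW at lon 120°, lat -80°.
Square 9, 9: +9·2° lon, +9·1° lat → SW at lon 138°, lat -71°.
Subsquare a=0, c=2: +0·0.0833333° lon, +2·0.0416667° lat → SW at lon 138°, lat -70.9167°.
Cell spans 0.0833333° lon × 0.0416667° lat.
west 138.0000, east 138.0833.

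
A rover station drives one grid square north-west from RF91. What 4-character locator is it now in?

Longitude square 9; −1 → 8.
Latitude square 1; +1 → 2.

RF82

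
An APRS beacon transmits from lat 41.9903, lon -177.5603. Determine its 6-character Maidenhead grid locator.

Offset from 180°W / 90°S: lon 2.4397°, lat 131.9903°.
Field: 2.4397/20 → 0 → A, 131.9903/10 → 13 → N; chars AN.
Square: 2.4397/2 → 1, 1.9903/1 → 1; chars 11.
Subsquare: 0.4397/0.0833333 → 5 → f, 0.9903/0.0416667 → 23 → x; chars fx.

AN11fx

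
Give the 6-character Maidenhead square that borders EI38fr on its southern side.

EI38fq

Latitude subsquare r = 17; −1 → 16 = q.
The longitude characters are unchanged.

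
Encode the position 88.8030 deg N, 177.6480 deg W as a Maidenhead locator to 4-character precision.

AR18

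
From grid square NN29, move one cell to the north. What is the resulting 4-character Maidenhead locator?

NO20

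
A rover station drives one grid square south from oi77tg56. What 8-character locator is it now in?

Latitude extended square 6; −1 → 5.
The longitude characters are unchanged.

OI77tg55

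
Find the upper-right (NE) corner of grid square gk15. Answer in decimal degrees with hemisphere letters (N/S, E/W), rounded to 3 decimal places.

16.000° N, 56.000° W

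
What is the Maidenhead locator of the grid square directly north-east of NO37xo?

NO47ap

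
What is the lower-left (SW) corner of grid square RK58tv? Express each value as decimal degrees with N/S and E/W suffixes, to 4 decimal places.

Field R=17, K=10: +17·20° lon, +10·10° lat → SW at lon 160°, lat 10°.
Square 5, 8: +5·2° lon, +8·1° lat → SW at lon 170°, lat 18°.
Subsquare t=19, v=21: +19·0.0833333° lon, +21·0.0416667° lat → SW at lon 171.583°, lat 18.875°.
latitude 18.8750° N, longitude 171.5833° E.

18.8750° N, 171.5833° E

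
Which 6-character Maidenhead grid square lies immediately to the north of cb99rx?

CC90ra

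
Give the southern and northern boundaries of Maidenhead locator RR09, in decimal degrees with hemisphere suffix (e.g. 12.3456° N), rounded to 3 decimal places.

89.000° N, 90.000° N

Field R=17, R=17: +17·20° lon, +17·10° lat → SW at lon 160°, lat 80°.
Square 0, 9: +0·2° lon, +9·1° lat → SW at lon 160°, lat 89°.
Cell spans 2° lon × 1° lat.
south 89.000° N, north 90.000° N.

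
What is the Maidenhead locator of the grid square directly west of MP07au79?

Longitude extended square 7; −1 → 6.
The latitude characters are unchanged.

MP07au69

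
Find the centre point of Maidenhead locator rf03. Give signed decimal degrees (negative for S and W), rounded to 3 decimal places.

-36.500, 161.000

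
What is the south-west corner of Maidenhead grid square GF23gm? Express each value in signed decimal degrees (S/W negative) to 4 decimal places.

Field G=6, F=5: +6·20° lon, +5·10° lat → SW at lon -60°, lat -40°.
Square 2, 3: +2·2° lon, +3·1° lat → SW at lon -56°, lat -37°.
Subsquare g=6, m=12: +6·0.0833333° lon, +12·0.0416667° lat → SW at lon -55.5°, lat -36.5°.
latitude -36.5000, longitude -55.5000.

-36.5000, -55.5000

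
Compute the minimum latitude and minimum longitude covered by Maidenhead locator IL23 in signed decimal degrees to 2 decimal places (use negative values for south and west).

23.00, -16.00

Field I=8, L=11: +8·20° lon, +11·10° lat → SW at lon -20°, lat 20°.
Square 2, 3: +2·2° lon, +3·1° lat → SW at lon -16°, lat 23°.
latitude 23.00, longitude -16.00.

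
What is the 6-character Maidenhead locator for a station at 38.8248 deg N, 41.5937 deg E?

LM08tt

Offset from 180°W / 90°S: lon 221.5937°, lat 128.8248°.
Field: 221.5937/20 → 11 → L, 128.8248/10 → 12 → M; chars LM.
Square: 1.5937/2 → 0, 8.8248/1 → 8; chars 08.
Subsquare: 1.5937/0.0833333 → 19 → t, 0.8248/0.0416667 → 19 → t; chars tt.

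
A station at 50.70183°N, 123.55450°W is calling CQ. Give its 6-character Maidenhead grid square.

Offset from 180°W / 90°S: lon 56.4455°, lat 140.7018°.
Field: lon ⌊56.4455/20⌋ = 2 → C; lat ⌊140.7018/10⌋ = 14 → O.
Square: lon ⌊16.4455/2⌋ = 8; lat ⌊0.7018/1⌋ = 0.
Subsquare: lon ⌊0.4455/0.0833333⌋ = 5 → f; lat ⌊0.7018/0.0416667⌋ = 16 → q.

CO80fq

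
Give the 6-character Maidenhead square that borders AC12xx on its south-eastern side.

Longitude subsquare x = 23; +1 → 24, wraps to 0 = a, carry into square.
Longitude square 1; +1 → 2.
Latitude subsquare x = 23; −1 → 22 = w.

AC22aw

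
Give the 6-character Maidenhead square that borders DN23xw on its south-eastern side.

Longitude subsquare x = 23; +1 → 24, wraps to 0 = a, carry into square.
Longitude square 2; +1 → 3.
Latitude subsquare w = 22; −1 → 21 = v.

DN33av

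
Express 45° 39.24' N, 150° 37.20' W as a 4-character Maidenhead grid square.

Shift to the Maidenhead origin (180°W, 90°S): lon 29.38, lat 135.65.
Field (20°×10°, letters A–R): 29.38/20 → 1 → B, 135.65/10 → 13 → N; chars BN.
Square (2°×1°, digits 0–9): 9.38/2 → 4, 5.65/1 → 5; chars 45.

BN45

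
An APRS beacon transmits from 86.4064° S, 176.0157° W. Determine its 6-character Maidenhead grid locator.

Offset from 180°W / 90°S: lon 3.9843°, lat 3.5936°.
Field: lon ⌊3.9843/20⌋ = 0 → A; lat ⌊3.5936/10⌋ = 0 → A.
Square: lon ⌊3.9843/2⌋ = 1; lat ⌊3.5936/1⌋ = 3.
Subsquare: lon ⌊1.9843/0.0833333⌋ = 23 → x; lat ⌊0.5936/0.0416667⌋ = 14 → o.

AA13xo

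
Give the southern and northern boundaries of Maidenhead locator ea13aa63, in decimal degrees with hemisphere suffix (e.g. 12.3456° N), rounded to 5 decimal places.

86.98750° S, 86.98333° S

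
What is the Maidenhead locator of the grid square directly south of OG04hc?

Latitude subsquare c = 2; −1 → 1 = b.
The longitude characters are unchanged.

OG04hb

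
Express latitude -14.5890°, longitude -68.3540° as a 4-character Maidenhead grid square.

FH55

Add 180° to longitude and 90° to latitude: 111.65, 75.41.
Field: 111.65/20 → 5 → F, 75.41/10 → 7 → H; chars FH.
Square: 11.65/2 → 5, 5.41/1 → 5; chars 55.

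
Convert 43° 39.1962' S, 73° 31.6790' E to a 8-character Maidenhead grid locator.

Add 180° to longitude and 90° to latitude: 253.52798, 46.34673.
Field: 253.52798/20 → 12 → M, 46.34673/10 → 4 → E; chars ME.
Square: 13.52798/2 → 6, 6.34673/1 → 6; chars 66.
Subsquare: 1.52798/0.0833333 → 18 → s, 0.34673/0.0416667 → 8 → i; chars si.
Extended square: 0.02798/0.00833333 → 3, 0.01340/0.00416667 → 3; chars 33.

ME66si33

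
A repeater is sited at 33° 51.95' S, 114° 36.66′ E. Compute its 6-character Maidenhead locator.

Shift to the Maidenhead origin (180°W, 90°S): lon 294.6110, lat 56.1342.
Field: 294.6110/20 → 14 → O, 56.1342/10 → 5 → F; chars OF.
Square: 14.6110/2 → 7, 6.1342/1 → 6; chars 76.
Subsquare: 0.6110/0.0833333 → 7 → h, 0.1342/0.0416667 → 3 → d; chars hd.

OF76hd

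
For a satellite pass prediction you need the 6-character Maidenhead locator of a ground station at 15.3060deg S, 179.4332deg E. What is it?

Offset from 180°W / 90°S: lon 359.4332°, lat 74.6940°.
Field: 359.4332/20 → 17 → R, 74.6940/10 → 7 → H; chars RH.
Square: 19.4332/2 → 9, 4.6940/1 → 4; chars 94.
Subsquare: 1.4332/0.0833333 → 17 → r, 0.6940/0.0416667 → 16 → q; chars rq.

RH94rq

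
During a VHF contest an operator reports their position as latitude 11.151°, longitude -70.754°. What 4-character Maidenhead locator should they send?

FK41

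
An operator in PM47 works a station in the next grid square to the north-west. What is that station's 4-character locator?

PM38

Longitude square 4; −1 → 3.
Latitude square 7; +1 → 8.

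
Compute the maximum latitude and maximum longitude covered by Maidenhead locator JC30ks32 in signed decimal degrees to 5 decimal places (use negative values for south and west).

Field J=9, C=2: +9·20° lon, +2·10° lat → SW at lon 0°, lat -70°.
Square 3, 0: +3·2° lon, +0·1° lat → SW at lon 6°, lat -70°.
Subsquare k=10, s=18: +10·0.0833333° lon, +18·0.0416667° lat → SW at lon 6.83333°, lat -69.25°.
Extended square 3, 2: +3·0.00833333° lon, +2·0.00416667° lat → SW at lon 6.85833°, lat -69.2417°.
Cell spans 0.00833333° lon × 0.00416667° lat. NE corner is SW corner plus one full cell.
latitude -69.23750, longitude 6.86667.

-69.23750, 6.86667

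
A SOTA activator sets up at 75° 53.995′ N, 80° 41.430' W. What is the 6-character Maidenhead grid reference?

EQ95pv

Add 180° to longitude and 90° to latitude: 99.3095, 165.8999.
Field: 99.3095/20 → 4 → E, 165.8999/10 → 16 → Q; chars EQ.
Square: 19.3095/2 → 9, 5.8999/1 → 5; chars 95.
Subsquare: 1.3095/0.0833333 → 15 → p, 0.8999/0.0416667 → 21 → v; chars pv.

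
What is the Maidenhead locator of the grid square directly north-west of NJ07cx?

NJ08ba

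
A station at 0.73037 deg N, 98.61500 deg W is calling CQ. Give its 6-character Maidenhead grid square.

EJ00qr

Offset from 180°W / 90°S: lon 81.3850°, lat 90.7304°.
Field: lon ⌊81.3850/20⌋ = 4 → E; lat ⌊90.7304/10⌋ = 9 → J.
Square: lon ⌊1.3850/2⌋ = 0; lat ⌊0.7304/1⌋ = 0.
Subsquare: lon ⌊1.3850/0.0833333⌋ = 16 → q; lat ⌊0.7304/0.0416667⌋ = 17 → r.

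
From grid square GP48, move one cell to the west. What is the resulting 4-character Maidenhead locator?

GP38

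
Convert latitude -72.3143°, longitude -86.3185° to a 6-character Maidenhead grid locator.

Shift to the Maidenhead origin (180°W, 90°S): lon 93.6815, lat 17.6857.
Field (20°×10°, letters A–R): 93.6815/20 → 4 → E, 17.6857/10 → 1 → B; chars EB.
Square (2°×1°, digits 0–9): 13.6815/2 → 6, 7.6857/1 → 7; chars 67.
Subsquare (5′×2.5′, letters a–x): 1.6815/0.0833333 → 20 → u, 0.6857/0.0416667 → 16 → q; chars uq.

EB67uq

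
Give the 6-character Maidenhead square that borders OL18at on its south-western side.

OL08xs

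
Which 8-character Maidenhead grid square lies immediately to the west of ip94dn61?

IP94dn51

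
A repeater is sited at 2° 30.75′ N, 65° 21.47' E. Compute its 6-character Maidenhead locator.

Add 180° to longitude and 90° to latitude: 245.3578, 92.5125.
Field (20°×10°, letters A–R): lon ⌊245.3578/20⌋ = 12 → M; lat ⌊92.5125/10⌋ = 9 → J.
Square (2°×1°, digits 0–9): lon ⌊5.3578/2⌋ = 2; lat ⌊2.5125/1⌋ = 2.
Subsquare (5′×2.5′, letters a–x): lon ⌊1.3578/0.0833333⌋ = 16 → q; lat ⌊0.5125/0.0416667⌋ = 12 → m.

MJ22qm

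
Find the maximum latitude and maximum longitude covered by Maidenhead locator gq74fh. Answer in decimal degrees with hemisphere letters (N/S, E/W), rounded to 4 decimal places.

74.3333° N, 45.5000° W

Field G=6, Q=16: +6·20° lon, +16·10° lat → SW at lon -60°, lat 70°.
Square 7, 4: +7·2° lon, +4·1° lat → SW at lon -46°, lat 74°.
Subsquare f=5, h=7: +5·0.0833333° lon, +7·0.0416667° lat → SW at lon -45.5833°, lat 74.2917°.
Cell spans 0.0833333° lon × 0.0416667° lat. NE corner is SW corner plus one full cell.
latitude 74.3333° N, longitude 45.5000° W.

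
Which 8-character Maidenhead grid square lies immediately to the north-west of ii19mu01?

II19lu92

Longitude extended square 0; −1 → -1, wraps to 9, carry into subsquare.
Longitude subsquare m = 12; −1 → 11 = l.
Latitude extended square 1; +1 → 2.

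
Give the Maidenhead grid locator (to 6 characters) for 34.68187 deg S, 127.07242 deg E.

PF35mh

Offset from 180°W / 90°S: lon 307.0724°, lat 55.3181°.
Field: 307.0724/20 → 15 → P, 55.3181/10 → 5 → F; chars PF.
Square: 7.0724/2 → 3, 5.3181/1 → 5; chars 35.
Subsquare: 1.0724/0.0833333 → 12 → m, 0.3181/0.0416667 → 7 → h; chars mh.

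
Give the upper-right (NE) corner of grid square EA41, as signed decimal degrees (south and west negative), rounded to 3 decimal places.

-88.000, -90.000

Field E=4, A=0: +4·20° lon, +0·10° lat → SW at lon -100°, lat -90°.
Square 4, 1: +4·2° lon, +1·1° lat → SW at lon -92°, lat -89°.
Cell spans 2° lon × 1° lat. NE corner is SW corner plus one full cell.
latitude -88.000, longitude -90.000.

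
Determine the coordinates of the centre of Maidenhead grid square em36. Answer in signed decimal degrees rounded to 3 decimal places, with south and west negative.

36.500, -93.000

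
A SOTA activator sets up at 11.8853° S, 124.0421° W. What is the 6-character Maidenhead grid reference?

Shift to the Maidenhead origin (180°W, 90°S): lon 55.9579, lat 78.1147.
Field: lon ⌊55.9579/20⌋ = 2 → C; lat ⌊78.1147/10⌋ = 7 → H.
Square: lon ⌊15.9579/2⌋ = 7; lat ⌊8.1147/1⌋ = 8.
Subsquare: lon ⌊1.9579/0.0833333⌋ = 23 → x; lat ⌊0.1147/0.0416667⌋ = 2 → c.

CH78xc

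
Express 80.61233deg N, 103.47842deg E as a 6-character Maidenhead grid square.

OR10ro

Offset from 180°W / 90°S: lon 283.4784°, lat 170.6123°.
Field: 283.4784/20 → 14 → O, 170.6123/10 → 17 → R; chars OR.
Square: 3.4784/2 → 1, 0.6123/1 → 0; chars 10.
Subsquare: 1.4784/0.0833333 → 17 → r, 0.6123/0.0416667 → 14 → o; chars ro.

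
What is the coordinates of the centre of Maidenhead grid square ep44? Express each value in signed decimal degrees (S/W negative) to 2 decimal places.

64.50, -91.00

Field E=4, P=15: +4·20° lon, +15·10° lat → SW at lon -100°, lat 60°.
Square 4, 4: +4·2° lon, +4·1° lat → SW at lon -92°, lat 64°.
Cell spans 2° lon × 1° lat. Centre is SW corner plus half of each.
latitude 64.50, longitude -91.00.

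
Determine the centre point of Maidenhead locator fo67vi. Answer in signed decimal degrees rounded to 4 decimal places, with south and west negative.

57.3542, -66.2083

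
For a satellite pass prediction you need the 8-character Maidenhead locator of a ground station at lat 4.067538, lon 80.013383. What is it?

NJ04ab16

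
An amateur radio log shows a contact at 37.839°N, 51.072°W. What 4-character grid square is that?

Shift to the Maidenhead origin (180°W, 90°S): lon 128.93, lat 127.84.
Field (20°×10°, letters A–R): lon ⌊128.93/20⌋ = 6 → G; lat ⌊127.84/10⌋ = 12 → M.
Square (2°×1°, digits 0–9): lon ⌊8.93/2⌋ = 4; lat ⌊7.84/1⌋ = 7.

GM47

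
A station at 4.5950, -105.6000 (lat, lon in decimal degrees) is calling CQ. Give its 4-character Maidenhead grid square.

Offset from 180°W / 90°S: lon 74.40°, lat 94.59°.
Field: lon ⌊74.40/20⌋ = 3 → D; lat ⌊94.59/10⌋ = 9 → J.
Square: lon ⌊14.40/2⌋ = 7; lat ⌊4.59/1⌋ = 4.

DJ74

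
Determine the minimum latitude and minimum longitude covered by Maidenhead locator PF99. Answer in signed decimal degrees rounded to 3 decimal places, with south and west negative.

-31.000, 138.000

Field P=15, F=5: +15·20° lon, +5·10° lat → SW at lon 120°, lat -40°.
Square 9, 9: +9·2° lon, +9·1° lat → SW at lon 138°, lat -31°.
latitude -31.000, longitude 138.000.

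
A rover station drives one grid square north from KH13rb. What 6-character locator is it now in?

Latitude subsquare b = 1; +1 → 2 = c.
The longitude characters are unchanged.

KH13rc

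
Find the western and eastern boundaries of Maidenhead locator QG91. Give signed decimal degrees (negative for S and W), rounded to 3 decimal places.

Field Q=16, G=6: +16·20° lon, +6·10° lat → SW at lon 140°, lat -30°.
Square 9, 1: +9·2° lon, +1·1° lat → SW at lon 158°, lat -29°.
Cell spans 2° lon × 1° lat.
west 158.000, east 160.000.

158.000, 160.000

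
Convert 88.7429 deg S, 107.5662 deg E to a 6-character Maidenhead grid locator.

OA31sg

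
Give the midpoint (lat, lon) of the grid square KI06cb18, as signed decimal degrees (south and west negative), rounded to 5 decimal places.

-3.92292, 20.17917

Field K=10, I=8: +10·20° lon, +8·10° lat → SW at lon 20°, lat -10°.
Square 0, 6: +0·2° lon, +6·1° lat → SW at lon 20°, lat -4°.
Subsquare c=2, b=1: +2·0.0833333° lon, +1·0.0416667° lat → SW at lon 20.1667°, lat -3.95833°.
Extended square 1, 8: +1·0.00833333° lon, +8·0.00416667° lat → SW at lon 20.175°, lat -3.925°.
Cell spans 0.00833333° lon × 0.00416667° lat. Centre is SW corner plus half of each.
latitude -3.92292, longitude 20.17917.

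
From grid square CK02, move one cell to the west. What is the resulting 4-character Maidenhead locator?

Longitude square 0; −1 → -1, wraps to 9, carry into field.
Longitude field C = 2; −1 → 1 = B.
The latitude characters are unchanged.

BK92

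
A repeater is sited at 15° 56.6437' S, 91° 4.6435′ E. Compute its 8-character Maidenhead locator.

NH54mb93

Offset from 180°W / 90°S: lon 271.07739°, lat 74.05594°.
Field: lon ⌊271.07739/20⌋ = 13 → N; lat ⌊74.05594/10⌋ = 7 → H.
Square: lon ⌊11.07739/2⌋ = 5; lat ⌊4.05594/1⌋ = 4.
Subsquare: lon ⌊1.07739/0.0833333⌋ = 12 → m; lat ⌊0.05594/0.0416667⌋ = 1 → b.
Extended square: lon ⌊0.07739/0.00833333⌋ = 9; lat ⌊0.01427/0.00416667⌋ = 3.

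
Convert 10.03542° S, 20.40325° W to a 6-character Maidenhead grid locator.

HH99tx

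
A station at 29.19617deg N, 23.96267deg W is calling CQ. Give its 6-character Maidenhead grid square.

HL89ae

Offset from 180°W / 90°S: lon 156.0373°, lat 119.1962°.
Field (20°×10°, letters A–R): lon ⌊156.0373/20⌋ = 7 → H; lat ⌊119.1962/10⌋ = 11 → L.
Square (2°×1°, digits 0–9): lon ⌊16.0373/2⌋ = 8; lat ⌊9.1962/1⌋ = 9.
Subsquare (5′×2.5′, letters a–x): lon ⌊0.0373/0.0833333⌋ = 0 → a; lat ⌊0.1962/0.0416667⌋ = 4 → e.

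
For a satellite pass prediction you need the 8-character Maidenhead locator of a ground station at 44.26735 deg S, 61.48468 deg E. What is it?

Offset from 180°W / 90°S: lon 241.48468°, lat 45.73265°.
Field (20°×10°, letters A–R): lon ⌊241.48468/20⌋ = 12 → M; lat ⌊45.73265/10⌋ = 4 → E.
Square (2°×1°, digits 0–9): lon ⌊1.48468/2⌋ = 0; lat ⌊5.73265/1⌋ = 5.
Subsquare (5′×2.5′, letters a–x): lon ⌊1.48468/0.0833333⌋ = 17 → r; lat ⌊0.73265/0.0416667⌋ = 17 → r.
Extended square (30″×15″, digits 0–9): lon ⌊0.06801/0.00833333⌋ = 8; lat ⌊0.02432/0.00416667⌋ = 5.

ME05rr85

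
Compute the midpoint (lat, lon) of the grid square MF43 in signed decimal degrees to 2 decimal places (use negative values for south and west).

-36.50, 69.00

Field M=12, F=5: +12·20° lon, +5·10° lat → SW at lon 60°, lat -40°.
Square 4, 3: +4·2° lon, +3·1° lat → SW at lon 68°, lat -37°.
Cell spans 2° lon × 1° lat. Centre is SW corner plus half of each.
latitude -36.50, longitude 69.00.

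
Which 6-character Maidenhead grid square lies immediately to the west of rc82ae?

RC72xe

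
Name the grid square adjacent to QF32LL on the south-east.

Longitude subsquare l = 11; +1 → 12 = m.
Latitude subsquare l = 11; −1 → 10 = k.

QF32mk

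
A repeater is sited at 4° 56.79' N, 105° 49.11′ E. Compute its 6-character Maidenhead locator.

OJ24vw

Offset from 180°W / 90°S: lon 285.8185°, lat 94.9465°.
Field: 285.8185/20 → 14 → O, 94.9465/10 → 9 → J; chars OJ.
Square: 5.8185/2 → 2, 4.9465/1 → 4; chars 24.
Subsquare: 1.8185/0.0833333 → 21 → v, 0.9465/0.0416667 → 22 → w; chars vw.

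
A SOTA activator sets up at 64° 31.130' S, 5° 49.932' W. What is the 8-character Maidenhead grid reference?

IC75cl05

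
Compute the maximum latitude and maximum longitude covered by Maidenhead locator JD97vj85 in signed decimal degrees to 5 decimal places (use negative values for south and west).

-52.60000, 19.82500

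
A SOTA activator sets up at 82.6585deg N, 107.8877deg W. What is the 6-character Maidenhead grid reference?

Offset from 180°W / 90°S: lon 72.1123°, lat 172.6585°.
Field: lon ⌊72.1123/20⌋ = 3 → D; lat ⌊172.6585/10⌋ = 17 → R.
Square: lon ⌊12.1123/2⌋ = 6; lat ⌊2.6585/1⌋ = 2.
Subsquare: lon ⌊0.1123/0.0833333⌋ = 1 → b; lat ⌊0.6585/0.0416667⌋ = 15 → p.

DR62bp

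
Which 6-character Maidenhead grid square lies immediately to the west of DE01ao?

CE91xo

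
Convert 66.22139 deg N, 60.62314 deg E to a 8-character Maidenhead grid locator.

Shift to the Maidenhead origin (180°W, 90°S): lon 240.62314, lat 156.22139.
Field: lon ⌊240.62314/20⌋ = 12 → M; lat ⌊156.22139/10⌋ = 15 → P.
Square: lon ⌊0.62314/2⌋ = 0; lat ⌊6.22139/1⌋ = 6.
Subsquare: lon ⌊0.62314/0.0833333⌋ = 7 → h; lat ⌊0.22139/0.0416667⌋ = 5 → f.
Extended square: lon ⌊0.03981/0.00833333⌋ = 4; lat ⌊0.01306/0.00416667⌋ = 3.

MP06hf43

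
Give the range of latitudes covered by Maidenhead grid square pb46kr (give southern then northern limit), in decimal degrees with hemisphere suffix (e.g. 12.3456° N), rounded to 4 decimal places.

73.2917° S, 73.2500° S

Field P=15, B=1: +15·20° lon, +1·10° lat → SW at lon 120°, lat -80°.
Square 4, 6: +4·2° lon, +6·1° lat → SW at lon 128°, lat -74°.
Subsquare k=10, r=17: +10·0.0833333° lon, +17·0.0416667° lat → SW at lon 128.833°, lat -73.2917°.
Cell spans 0.0833333° lon × 0.0416667° lat.
south 73.2917° S, north 73.2500° S.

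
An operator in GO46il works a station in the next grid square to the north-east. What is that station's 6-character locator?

GO46jm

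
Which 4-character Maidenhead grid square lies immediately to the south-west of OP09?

NP98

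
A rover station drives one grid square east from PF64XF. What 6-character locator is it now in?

PF74af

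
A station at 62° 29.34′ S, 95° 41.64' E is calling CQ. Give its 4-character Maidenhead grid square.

NC77

Add 180° to longitude and 90° to latitude: 275.69, 27.51.
Field: lon ⌊275.69/20⌋ = 13 → N; lat ⌊27.51/10⌋ = 2 → C.
Square: lon ⌊15.69/2⌋ = 7; lat ⌊7.51/1⌋ = 7.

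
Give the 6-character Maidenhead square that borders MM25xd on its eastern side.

Longitude subsquare x = 23; +1 → 24, wraps to 0 = a, carry into square.
Longitude square 2; +1 → 3.
The latitude characters are unchanged.

MM35ad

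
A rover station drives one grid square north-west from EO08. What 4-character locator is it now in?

DO99

Longitude square 0; −1 → -1, wraps to 9, carry into field.
Longitude field E = 4; −1 → 3 = D.
Latitude square 8; +1 → 9.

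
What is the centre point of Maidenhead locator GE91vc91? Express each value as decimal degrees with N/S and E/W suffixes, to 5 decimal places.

48.91042° S, 40.17083° W

Field G=6, E=4: +6·20° lon, +4·10° lat → SW at lon -60°, lat -50°.
Square 9, 1: +9·2° lon, +1·1° lat → SW at lon -42°, lat -49°.
Subsquare v=21, c=2: +21·0.0833333° lon, +2·0.0416667° lat → SW at lon -40.25°, lat -48.9167°.
Extended square 9, 1: +9·0.00833333° lon, +1·0.00416667° lat → SW at lon -40.175°, lat -48.9125°.
Cell spans 0.00833333° lon × 0.00416667° lat. Centre is SW corner plus half of each.
latitude 48.91042° S, longitude 40.17083° W.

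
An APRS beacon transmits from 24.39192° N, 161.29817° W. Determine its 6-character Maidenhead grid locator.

AL94ij

Add 180° to longitude and 90° to latitude: 18.7018, 114.3919.
Field (20°×10°, letters A–R): lon ⌊18.7018/20⌋ = 0 → A; lat ⌊114.3919/10⌋ = 11 → L.
Square (2°×1°, digits 0–9): lon ⌊18.7018/2⌋ = 9; lat ⌊4.3919/1⌋ = 4.
Subsquare (5′×2.5′, letters a–x): lon ⌊0.7018/0.0833333⌋ = 8 → i; lat ⌊0.3919/0.0416667⌋ = 9 → j.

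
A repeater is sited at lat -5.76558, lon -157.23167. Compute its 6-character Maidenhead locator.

Offset from 180°W / 90°S: lon 22.7683°, lat 84.2344°.
Field (20°×10°, letters A–R): 22.7683/20 → 1 → B, 84.2344/10 → 8 → I; chars BI.
Square (2°×1°, digits 0–9): 2.7683/2 → 1, 4.2344/1 → 4; chars 14.
Subsquare (5′×2.5′, letters a–x): 0.7683/0.0833333 → 9 → j, 0.2344/0.0416667 → 5 → f; chars jf.

BI14jf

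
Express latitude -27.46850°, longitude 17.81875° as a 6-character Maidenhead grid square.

Shift to the Maidenhead origin (180°W, 90°S): lon 197.8187, lat 62.5315.
Field: 197.8187/20 → 9 → J, 62.5315/10 → 6 → G; chars JG.
Square: 17.8187/2 → 8, 2.5315/1 → 2; chars 82.
Subsquare: 1.8187/0.0833333 → 21 → v, 0.5315/0.0416667 → 12 → m; chars vm.

JG82vm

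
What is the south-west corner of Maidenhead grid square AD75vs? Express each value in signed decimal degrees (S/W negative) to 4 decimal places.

Field A=0, D=3: +0·20° lon, +3·10° lat → SW at lon -180°, lat -60°.
Square 7, 5: +7·2° lon, +5·1° lat → SW at lon -166°, lat -55°.
Subsquare v=21, s=18: +21·0.0833333° lon, +18·0.0416667° lat → SW at lon -164.25°, lat -54.25°.
latitude -54.2500, longitude -164.2500.

-54.2500, -164.2500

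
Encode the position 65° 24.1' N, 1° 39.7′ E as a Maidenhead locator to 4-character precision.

JP05

Offset from 180°W / 90°S: lon 181.66°, lat 155.40°.
Field: 181.66/20 → 9 → J, 155.40/10 → 15 → P; chars JP.
Square: 1.66/2 → 0, 5.40/1 → 5; chars 05.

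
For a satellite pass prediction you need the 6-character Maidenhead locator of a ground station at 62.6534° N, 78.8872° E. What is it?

MP92kp

Add 180° to longitude and 90° to latitude: 258.8872, 152.6534.
Field (20°×10°, letters A–R): lon ⌊258.8872/20⌋ = 12 → M; lat ⌊152.6534/10⌋ = 15 → P.
Square (2°×1°, digits 0–9): lon ⌊18.8872/2⌋ = 9; lat ⌊2.6534/1⌋ = 2.
Subsquare (5′×2.5′, letters a–x): lon ⌊0.8872/0.0833333⌋ = 10 → k; lat ⌊0.6534/0.0416667⌋ = 15 → p.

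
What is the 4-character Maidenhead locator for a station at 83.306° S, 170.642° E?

RA56

Offset from 180°W / 90°S: lon 350.64°, lat 6.69°.
Field: 350.64/20 → 17 → R, 6.69/10 → 0 → A; chars RA.
Square: 10.64/2 → 5, 6.69/1 → 6; chars 56.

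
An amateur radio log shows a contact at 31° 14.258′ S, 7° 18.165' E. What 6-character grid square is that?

Shift to the Maidenhead origin (180°W, 90°S): lon 187.3028, lat 58.7624.
Field: lon ⌊187.3028/20⌋ = 9 → J; lat ⌊58.7624/10⌋ = 5 → F.
Square: lon ⌊7.3028/2⌋ = 3; lat ⌊8.7624/1⌋ = 8.
Subsquare: lon ⌊1.3028/0.0833333⌋ = 15 → p; lat ⌊0.7624/0.0416667⌋ = 18 → s.

JF38ps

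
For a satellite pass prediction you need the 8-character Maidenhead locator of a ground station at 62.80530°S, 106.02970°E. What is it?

OC37ae36

Add 180° to longitude and 90° to latitude: 286.02970, 27.19470.
Field (20°×10°, letters A–R): 286.02970/20 → 14 → O, 27.19470/10 → 2 → C; chars OC.
Square (2°×1°, digits 0–9): 6.02970/2 → 3, 7.19470/1 → 7; chars 37.
Subsquare (5′×2.5′, letters a–x): 0.02970/0.0833333 → 0 → a, 0.19470/0.0416667 → 4 → e; chars ae.
Extended square (30″×15″, digits 0–9): 0.02970/0.00833333 → 3, 0.02803/0.00416667 → 6; chars 36.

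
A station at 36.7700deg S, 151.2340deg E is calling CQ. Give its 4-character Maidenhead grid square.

Shift to the Maidenhead origin (180°W, 90°S): lon 331.23, lat 53.23.
Field: lon ⌊331.23/20⌋ = 16 → Q; lat ⌊53.23/10⌋ = 5 → F.
Square: lon ⌊11.23/2⌋ = 5; lat ⌊3.23/1⌋ = 3.

QF53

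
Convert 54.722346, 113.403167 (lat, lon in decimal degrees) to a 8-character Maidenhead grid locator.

OO64qr83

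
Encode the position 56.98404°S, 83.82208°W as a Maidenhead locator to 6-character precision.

ED83ca

Offset from 180°W / 90°S: lon 96.1779°, lat 33.0160°.
Field: 96.1779/20 → 4 → E, 33.0160/10 → 3 → D; chars ED.
Square: 16.1779/2 → 8, 3.0160/1 → 3; chars 83.
Subsquare: 0.1779/0.0833333 → 2 → c, 0.0160/0.0416667 → 0 → a; chars ca.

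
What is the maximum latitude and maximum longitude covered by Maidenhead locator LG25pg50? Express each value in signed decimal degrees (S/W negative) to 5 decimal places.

Field L=11, G=6: +11·20° lon, +6·10° lat → SW at lon 40°, lat -30°.
Square 2, 5: +2·2° lon, +5·1° lat → SW at lon 44°, lat -25°.
Subsquare p=15, g=6: +15·0.0833333° lon, +6·0.0416667° lat → SW at lon 45.25°, lat -24.75°.
Extended square 5, 0: +5·0.00833333° lon, +0·0.00416667° lat → SW at lon 45.2917°, lat -24.75°.
Cell spans 0.00833333° lon × 0.00416667° lat. NE corner is SW corner plus one full cell.
latitude -24.74583, longitude 45.30000.

-24.74583, 45.30000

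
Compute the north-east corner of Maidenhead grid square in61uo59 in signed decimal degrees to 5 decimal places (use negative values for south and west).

41.62500, -6.28333

Field I=8, N=13: +8·20° lon, +13·10° lat → SW at lon -20°, lat 40°.
Square 6, 1: +6·2° lon, +1·1° lat → SW at lon -8°, lat 41°.
Subsquare u=20, o=14: +20·0.0833333° lon, +14·0.0416667° lat → SW at lon -6.33333°, lat 41.5833°.
Extended square 5, 9: +5·0.00833333° lon, +9·0.00416667° lat → SW at lon -6.29167°, lat 41.6208°.
Cell spans 0.00833333° lon × 0.00416667° lat. NE corner is SW corner plus one full cell.
latitude 41.62500, longitude -6.28333.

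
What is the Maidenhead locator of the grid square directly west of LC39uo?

Longitude subsquare u = 20; −1 → 19 = t.
The latitude characters are unchanged.

LC39to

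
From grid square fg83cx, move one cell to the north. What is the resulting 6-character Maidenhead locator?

Latitude subsquare x = 23; +1 → 24, wraps to 0 = a, carry into square.
Latitude square 3; +1 → 4.
The longitude characters are unchanged.

FG84ca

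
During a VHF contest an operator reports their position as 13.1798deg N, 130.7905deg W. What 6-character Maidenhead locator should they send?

Offset from 180°W / 90°S: lon 49.2095°, lat 103.1798°.
Field (20°×10°, letters A–R): lon ⌊49.2095/20⌋ = 2 → C; lat ⌊103.1798/10⌋ = 10 → K.
Square (2°×1°, digits 0–9): lon ⌊9.2095/2⌋ = 4; lat ⌊3.1798/1⌋ = 3.
Subsquare (5′×2.5′, letters a–x): lon ⌊1.2095/0.0833333⌋ = 14 → o; lat ⌊0.1798/0.0416667⌋ = 4 → e.

CK43oe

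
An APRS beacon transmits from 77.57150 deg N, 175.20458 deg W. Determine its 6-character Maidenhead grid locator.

AQ27jn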